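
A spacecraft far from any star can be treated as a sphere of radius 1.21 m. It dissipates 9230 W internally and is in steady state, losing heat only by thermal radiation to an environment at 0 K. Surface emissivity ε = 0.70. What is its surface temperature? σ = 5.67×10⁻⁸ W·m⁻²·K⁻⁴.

Steady state: internal power = radiated power, P = εσA T⁴.
Radiating area A = 4πr² = 18.40 m².
T⁴ = P/(εσA) = 9230/(0.70·5.67×10⁻⁸·18.40) = 1.264×10¹⁰ K⁴.
T = (1.264×10¹⁰)^(1/4).

T ≈ 335 K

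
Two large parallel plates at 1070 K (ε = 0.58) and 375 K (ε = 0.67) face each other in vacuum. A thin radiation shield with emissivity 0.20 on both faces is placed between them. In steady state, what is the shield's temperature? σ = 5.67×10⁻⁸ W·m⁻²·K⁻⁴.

T_s ≈ 899 K

In steady state the net flux on the hot side equals that on the cold side.
σ(T₁⁴−T_s⁴)/D₁ = σ(T_s⁴−T₂⁴)/D₂, with D₁ = 1/ε₁+1/ε_s−1 = 5.724, D₂ = 1/ε_s+1/ε₂−1 = 5.493.
Solve for T_s⁴: T_s⁴ = (D₂·T₁⁴ + D₁·T₂⁴)/(D₁+D₂) = 6.520×10¹¹ K⁴.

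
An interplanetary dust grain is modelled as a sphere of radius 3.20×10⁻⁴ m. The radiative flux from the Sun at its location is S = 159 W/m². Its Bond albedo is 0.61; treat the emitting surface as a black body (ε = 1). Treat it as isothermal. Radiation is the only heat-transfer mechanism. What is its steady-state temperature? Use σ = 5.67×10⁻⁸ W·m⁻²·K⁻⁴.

T ≈ 129 K

At equilibrium, absorbed power = emitted power.
Absorbing cross-section = πr² = 3.217×10⁻⁷ m²; emitting surface = 4πr² = 1.287×10⁻⁶ m² (ratio 4).
(1−a)S·A_cross = εσ·A_surf·T⁴  ⇒  T⁴ = (1−a)S/(4σ).
T⁴ = 0.390·159/(4·5.67×10⁻⁸) = 2.734×10⁸ K⁴.
T = (2.734×10⁸)^(1/4).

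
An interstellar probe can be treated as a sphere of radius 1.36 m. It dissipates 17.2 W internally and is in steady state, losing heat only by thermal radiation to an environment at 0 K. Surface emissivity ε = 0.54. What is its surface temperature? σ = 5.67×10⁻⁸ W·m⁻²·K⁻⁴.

Steady state: internal power = radiated power, P = εσA T⁴.
Radiating area A = 4πr² = 23.24 m².
T⁴ = P/(εσA) = 17.2/(0.54·5.67×10⁻⁸·23.24) = 2.417×10⁷ K⁴.
T = (2.417×10⁷)^(1/4).

T ≈ 70.1 K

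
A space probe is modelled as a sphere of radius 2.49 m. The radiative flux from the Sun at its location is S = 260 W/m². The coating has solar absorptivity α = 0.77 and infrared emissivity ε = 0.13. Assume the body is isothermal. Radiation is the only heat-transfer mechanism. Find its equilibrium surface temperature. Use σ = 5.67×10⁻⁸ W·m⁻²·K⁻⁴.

At equilibrium, absorbed power = emitted power.
Absorbing cross-section = πr² = 19.48 m²; emitting surface = 4πr² = 77.91 m² (ratio 4).
αS·A_cross = εσ·A_surf·T⁴  ⇒  T⁴ = αS/(ε·4σ).
T⁴ = 0.770·260/(0.13·4·5.67×10⁻⁸) = 6.790×10⁹ K⁴.
T = (6.790×10⁹)^(1/4).

T ≈ 287 K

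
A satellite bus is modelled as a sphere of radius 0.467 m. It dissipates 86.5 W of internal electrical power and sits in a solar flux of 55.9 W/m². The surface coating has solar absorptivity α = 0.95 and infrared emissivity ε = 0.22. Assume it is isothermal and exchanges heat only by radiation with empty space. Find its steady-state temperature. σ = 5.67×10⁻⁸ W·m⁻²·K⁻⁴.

At steady state, absorbed solar power + internal power = radiated power.
Absorbed: α·S·A_cross = 0.95·55.9·0.6851 = 36.38 W (cross-section πr²).
Total input = 36.38 + 86.5 = 122.9 W.
Radiated: εσ·A_surf·T⁴ with A_surf = 4πr² = 2.741 m².
T⁴ = 122.9/(0.22·5.67×10⁻⁸·2.741) = 3.595×10⁹ K⁴.

T ≈ 245 K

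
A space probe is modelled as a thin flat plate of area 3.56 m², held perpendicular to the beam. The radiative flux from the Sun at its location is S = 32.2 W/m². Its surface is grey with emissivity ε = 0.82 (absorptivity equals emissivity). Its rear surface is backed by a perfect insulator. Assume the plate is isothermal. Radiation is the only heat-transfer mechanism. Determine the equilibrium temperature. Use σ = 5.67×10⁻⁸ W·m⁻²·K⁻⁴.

At equilibrium, absorbed power = emitted power.
Absorbing cross-section = A = 3.560 m²; emitting surface = A = 3.560 m² (ratio 1).
εS·A_cross = εσ·A_surf·T⁴  ⇒  T⁴ = S/(1σ)   (ε cancels).
T⁴ = 32.2/(1·5.67×10⁻⁸) = 5.679×10⁸ K⁴.
T = (5.679×10⁸)^(1/4).

T ≈ 154 K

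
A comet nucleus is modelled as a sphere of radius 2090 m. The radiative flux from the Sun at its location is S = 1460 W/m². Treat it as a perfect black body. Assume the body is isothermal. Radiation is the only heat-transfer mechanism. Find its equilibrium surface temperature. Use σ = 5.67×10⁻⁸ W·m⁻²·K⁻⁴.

T ≈ 283 K

At equilibrium, absorbed power = emitted power.
Absorbing cross-section = πr² = 1.372×10⁷ m²; emitting surface = 4πr² = 5.489×10⁷ m² (ratio 4).
S·A_cross = εσ·A_surf·T⁴  ⇒  T⁴ = S/(4σ).
T⁴ = 1.00·1460/(4·5.67×10⁻⁸) = 6.437×10⁹ K⁴.
T = (6.437×10⁹)^(1/4).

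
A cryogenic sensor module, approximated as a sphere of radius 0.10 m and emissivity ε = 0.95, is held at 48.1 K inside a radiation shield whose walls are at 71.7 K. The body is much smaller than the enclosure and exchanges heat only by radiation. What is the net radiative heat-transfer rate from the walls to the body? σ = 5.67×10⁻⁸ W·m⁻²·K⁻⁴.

For a small grey body in a large enclosure: P_net = εσA(T_body⁴ − T_wall⁴).
A = 4πr² = 0.1257 m²; T_body⁴ − T_wall⁴ = 5.353×10⁶ − 2.643×10⁷ = -2.108×10⁷ K⁴.
|P_net| = 0.95·5.67×10⁻⁸·0.1257·2.108×10⁷.

P_net ≈ 0.143 W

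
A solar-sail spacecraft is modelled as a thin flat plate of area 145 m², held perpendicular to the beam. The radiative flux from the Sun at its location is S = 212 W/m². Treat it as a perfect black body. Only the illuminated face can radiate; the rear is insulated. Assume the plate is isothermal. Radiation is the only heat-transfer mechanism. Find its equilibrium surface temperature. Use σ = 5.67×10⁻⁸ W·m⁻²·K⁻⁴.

T ≈ 247 K

At equilibrium, absorbed power = emitted power.
Absorbing cross-section = A = 145.0 m²; emitting surface = A = 145.0 m² (ratio 1).
S·A_cross = εσ·A_surf·T⁴  ⇒  T⁴ = S/(1σ).
T⁴ = 1.00·212/(1·5.67×10⁻⁸) = 3.739×10⁹ K⁴.
T = (3.739×10⁹)^(1/4).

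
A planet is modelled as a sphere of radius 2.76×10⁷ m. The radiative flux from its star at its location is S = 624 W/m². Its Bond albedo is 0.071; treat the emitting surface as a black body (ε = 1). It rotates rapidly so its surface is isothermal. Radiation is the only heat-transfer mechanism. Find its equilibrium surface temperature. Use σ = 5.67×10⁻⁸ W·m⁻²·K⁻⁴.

T ≈ 225 K

At equilibrium, absorbed power = emitted power.
Absorbing cross-section = πr² = 2.393×10¹⁵ m²; emitting surface = 4πr² = 9.573×10¹⁵ m² (ratio 4).
(1−a)S·A_cross = εσ·A_surf·T⁴  ⇒  T⁴ = (1−a)S/(4σ).
T⁴ = 0.929·624/(4·5.67×10⁻⁸) = 2.556×10⁹ K⁴.
T = (2.556×10⁹)^(1/4).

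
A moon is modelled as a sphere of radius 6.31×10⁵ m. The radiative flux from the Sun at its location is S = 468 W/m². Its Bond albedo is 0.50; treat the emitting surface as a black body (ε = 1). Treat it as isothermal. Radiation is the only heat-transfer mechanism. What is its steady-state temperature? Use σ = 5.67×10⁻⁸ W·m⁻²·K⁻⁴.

T ≈ 179 K

At equilibrium, absorbed power = emitted power.
Absorbing cross-section = πr² = 1.251×10¹² m²; emitting surface = 4πr² = 5.003×10¹² m² (ratio 4).
(1−a)S·A_cross = εσ·A_surf·T⁴  ⇒  T⁴ = (1−a)S/(4σ).
T⁴ = 0.500·468/(4·5.67×10⁻⁸) = 1.032×10⁹ K⁴.
T = (1.032×10⁹)^(1/4).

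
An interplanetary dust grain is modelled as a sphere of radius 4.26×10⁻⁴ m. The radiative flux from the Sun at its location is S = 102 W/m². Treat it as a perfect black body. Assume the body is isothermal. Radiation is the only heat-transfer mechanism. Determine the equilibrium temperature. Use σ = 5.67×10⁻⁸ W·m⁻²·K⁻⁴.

T ≈ 146 K

At equilibrium, absorbed power = emitted power.
Absorbing cross-section = πr² = 5.701×10⁻⁷ m²; emitting surface = 4πr² = 2.280×10⁻⁶ m² (ratio 4).
S·A_cross = εσ·A_surf·T⁴  ⇒  T⁴ = S/(4σ).
T⁴ = 1.00·102/(4·5.67×10⁻⁸) = 4.497×10⁸ K⁴.
T = (4.497×10⁸)^(1/4).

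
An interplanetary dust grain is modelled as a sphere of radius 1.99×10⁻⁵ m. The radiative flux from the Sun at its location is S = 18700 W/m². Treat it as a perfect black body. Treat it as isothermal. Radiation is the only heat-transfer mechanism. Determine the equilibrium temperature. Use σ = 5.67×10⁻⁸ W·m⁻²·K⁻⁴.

T ≈ 536 K

At equilibrium, absorbed power = emitted power.
Absorbing cross-section = πr² = 1.244×10⁻⁹ m²; emitting surface = 4πr² = 4.976×10⁻⁹ m² (ratio 4).
S·A_cross = εσ·A_surf·T⁴  ⇒  T⁴ = S/(4σ).
T⁴ = 1.00·18700/(4·5.67×10⁻⁸) = 8.245×10¹⁰ K⁴.
T = (8.245×10¹⁰)^(1/4).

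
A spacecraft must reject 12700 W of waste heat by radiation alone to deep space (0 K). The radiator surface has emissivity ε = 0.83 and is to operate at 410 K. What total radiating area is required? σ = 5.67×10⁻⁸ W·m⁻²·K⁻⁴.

A ≈ 9.55 m²

P = εσA T⁴ ⇒ A = P/(εσT⁴).
T⁴ = 2.826×10¹⁰ K⁴.
A = 12700/(0.83 × 5.67×10⁻⁸ × 2.826×10¹⁰).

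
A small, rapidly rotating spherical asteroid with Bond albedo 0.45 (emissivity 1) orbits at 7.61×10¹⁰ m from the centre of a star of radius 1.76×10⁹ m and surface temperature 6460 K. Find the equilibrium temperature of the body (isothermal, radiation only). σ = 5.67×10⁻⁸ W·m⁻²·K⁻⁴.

The star's surface emits σT_*⁴; at distance d the flux is S = σT_*⁴(R_*/d)².
S = 5.67×10⁻⁸·(6460)⁴·(1.76×10⁹/7.61×10¹⁰)² = 52820 W/m².
For an isothermal sphere T⁴ = (1−a)S/(4σ) = 1.281×10¹¹ K⁴.

T ≈ 598 K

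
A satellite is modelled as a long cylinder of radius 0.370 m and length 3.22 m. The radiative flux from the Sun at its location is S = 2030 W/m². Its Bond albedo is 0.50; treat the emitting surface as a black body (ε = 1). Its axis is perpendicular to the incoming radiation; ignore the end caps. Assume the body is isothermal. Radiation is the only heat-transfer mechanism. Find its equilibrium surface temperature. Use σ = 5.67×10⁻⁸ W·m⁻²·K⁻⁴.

At equilibrium, absorbed power = emitted power.
Absorbing cross-section = 2rL = 2.383 m²; emitting surface = 2πrL = 7.486 m² (ratio π).
(1−a)S·A_cross = εσ·A_surf·T⁴  ⇒  T⁴ = (1−a)S/(πσ).
T⁴ = 0.500·2030/(π·5.67×10⁻⁸) = 5.698×10⁹ K⁴.
T = (5.698×10⁹)^(1/4).

T ≈ 275 K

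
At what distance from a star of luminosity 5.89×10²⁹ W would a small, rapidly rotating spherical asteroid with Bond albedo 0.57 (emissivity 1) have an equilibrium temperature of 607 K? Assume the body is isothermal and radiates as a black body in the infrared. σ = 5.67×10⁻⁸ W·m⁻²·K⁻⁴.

d ≈ 8.09×10¹¹ m

For an isothermal black-emitting sphere, (1−a)S·πr² = σ·4πr²·T⁴ ⇒ S = 4σT⁴/(1−a).
S = 4·5.67×10⁻⁸·(607)⁴/0.430 = 71600 W/m².
Flux falls as S = L/(4πd²), so d = √(L/(4πS)) = √(5.89×10²⁹/(4π·71600)).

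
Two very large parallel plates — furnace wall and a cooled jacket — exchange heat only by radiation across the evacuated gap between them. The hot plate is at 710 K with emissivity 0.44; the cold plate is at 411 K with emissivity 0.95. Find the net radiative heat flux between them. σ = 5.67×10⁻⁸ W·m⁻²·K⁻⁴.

q ≈ 5500 W/m²

For two infinite grey parallel plates, q = σ(T₁⁴ − T₂⁴)/(1/ε₁ + 1/ε₂ − 1).
T₁⁴ − T₂⁴ = 2.541×10¹¹ − 2.853×10¹⁰ = 2.256×10¹¹ K⁴.
1/ε₁ + 1/ε₂ − 1 = 2.273 + 1.053 − 1 = 2.325.
q = 5.67×10⁻⁸ × 2.256×10¹¹ / 2.325.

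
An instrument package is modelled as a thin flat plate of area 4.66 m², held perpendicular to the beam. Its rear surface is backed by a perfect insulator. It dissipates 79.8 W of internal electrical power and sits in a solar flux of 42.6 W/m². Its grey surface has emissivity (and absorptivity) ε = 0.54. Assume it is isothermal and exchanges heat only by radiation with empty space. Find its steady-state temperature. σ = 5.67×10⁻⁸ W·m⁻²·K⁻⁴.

At steady state, absorbed solar power + internal power = radiated power.
Absorbed: α·S·A_cross = 0.54·42.6·4.660 = 107.2 W (cross-section A).
Total input = 107.2 + 79.8 = 187.0 W.
Radiated: εσ·A_surf·T⁴ with A_surf = A = 4.660 m².
T⁴ = 187.0/(0.54·5.67×10⁻⁸·4.660) = 1.311×10⁹ K⁴.

T ≈ 190 K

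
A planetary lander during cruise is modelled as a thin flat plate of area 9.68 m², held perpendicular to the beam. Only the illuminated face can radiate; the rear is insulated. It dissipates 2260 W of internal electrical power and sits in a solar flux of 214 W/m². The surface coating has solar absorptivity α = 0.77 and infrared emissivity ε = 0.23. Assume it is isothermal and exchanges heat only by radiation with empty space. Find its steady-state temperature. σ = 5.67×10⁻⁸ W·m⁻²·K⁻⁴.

T ≈ 418 K

At steady state, absorbed solar power + internal power = radiated power.
Absorbed: α·S·A_cross = 0.77·214·9.680 = 1595 W (cross-section A).
Total input = 1595 + 2260 = 3855 W.
Radiated: εσ·A_surf·T⁴ with A_surf = A = 9.680 m².
T⁴ = 3855/(0.23·5.67×10⁻⁸·9.680) = 3.054×10¹⁰ K⁴.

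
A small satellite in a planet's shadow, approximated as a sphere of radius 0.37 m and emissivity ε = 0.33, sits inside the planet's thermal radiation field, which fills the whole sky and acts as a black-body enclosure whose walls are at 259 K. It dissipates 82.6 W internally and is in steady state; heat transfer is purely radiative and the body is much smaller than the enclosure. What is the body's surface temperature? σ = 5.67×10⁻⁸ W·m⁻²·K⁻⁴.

For a small grey body in a large enclosure, net radiated power = εσA(T⁴ − T_w⁴).
Steady state: P = εσA(T⁴ − T_w⁴) with A = 4πr² = 1.720 m².
T⁴ = P/(εσA) + T_w⁴ = 82.6/(0.33·5.67×10⁻⁸·1.720) + (259)⁴
    = 2.566×10⁹ + 4.500×10⁹ = 7.066×10⁹ K⁴.

T ≈ 290 K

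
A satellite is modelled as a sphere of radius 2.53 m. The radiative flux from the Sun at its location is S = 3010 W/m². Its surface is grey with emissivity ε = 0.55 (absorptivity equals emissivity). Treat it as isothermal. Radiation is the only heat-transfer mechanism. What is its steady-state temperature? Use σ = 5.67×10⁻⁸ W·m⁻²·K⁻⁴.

At equilibrium, absorbed power = emitted power.
Absorbing cross-section = πr² = 20.11 m²; emitting surface = 4πr² = 80.44 m² (ratio 4).
εS·A_cross = εσ·A_surf·T⁴  ⇒  T⁴ = S/(4σ)   (ε cancels).
T⁴ = 3010/(4·5.67×10⁻⁸) = 1.327×10¹⁰ K⁴.
T = (1.327×10¹⁰)^(1/4).

T ≈ 339 K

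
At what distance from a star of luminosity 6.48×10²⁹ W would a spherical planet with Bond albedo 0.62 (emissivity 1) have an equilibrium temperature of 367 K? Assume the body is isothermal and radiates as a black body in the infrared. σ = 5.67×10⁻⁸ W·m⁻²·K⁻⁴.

For an isothermal black-emitting sphere, (1−a)S·πr² = σ·4πr²·T⁴ ⇒ S = 4σT⁴/(1−a).
S = 4·5.67×10⁻⁸·(367)⁴/0.380 = 10830 W/m².
Flux falls as S = L/(4πd²), so d = √(L/(4πS)) = √(6.48×10²⁹/(4π·10830)).

d ≈ 2.18×10¹² m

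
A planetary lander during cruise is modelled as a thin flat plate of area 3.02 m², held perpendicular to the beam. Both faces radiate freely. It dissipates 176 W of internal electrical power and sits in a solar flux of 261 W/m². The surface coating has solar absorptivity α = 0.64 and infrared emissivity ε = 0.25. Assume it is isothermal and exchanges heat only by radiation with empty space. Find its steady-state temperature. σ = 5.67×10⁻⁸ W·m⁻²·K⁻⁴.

At steady state, absorbed solar power + internal power = radiated power.
Absorbed: α·S·A_cross = 0.64·261·3.020 = 504.5 W (cross-section A).
Total input = 504.5 + 176 = 680.5 W.
Radiated: εσ·A_surf·T⁴ with A_surf = 2A = 6.040 m².
T⁴ = 680.5/(0.25·5.67×10⁻⁸·6.040) = 7.948×10⁹ K⁴.

T ≈ 299 K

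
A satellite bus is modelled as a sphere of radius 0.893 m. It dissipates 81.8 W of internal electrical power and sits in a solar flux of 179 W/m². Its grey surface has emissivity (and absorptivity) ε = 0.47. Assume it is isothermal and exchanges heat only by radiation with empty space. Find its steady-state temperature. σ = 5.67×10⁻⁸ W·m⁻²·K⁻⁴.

T ≈ 182 K

At steady state, absorbed solar power + internal power = radiated power.
Absorbed: α·S·A_cross = 0.47·179·2.505 = 210.8 W (cross-section πr²).
Total input = 210.8 + 81.8 = 292.6 W.
Radiated: εσ·A_surf·T⁴ with A_surf = 4πr² = 10.02 m².
T⁴ = 292.6/(0.47·5.67×10⁻⁸·10.02) = 1.096×10⁹ K⁴.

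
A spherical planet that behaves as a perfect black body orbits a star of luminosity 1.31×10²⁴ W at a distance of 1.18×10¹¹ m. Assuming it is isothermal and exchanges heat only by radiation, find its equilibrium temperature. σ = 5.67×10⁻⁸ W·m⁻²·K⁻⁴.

T ≈ 75.8 K

First find the stellar flux at distance d: S = L/(4πd²) = 1.31×10²⁴/(4π·(1.18×10¹¹)²) = 7.487 W/m².
For an isothermal sphere, absorbed (1−a)S·πr² = emitted σ·4πr²·T⁴, so T⁴ = (1−a)S/(4σ).
T⁴ = 1.00·7.487/(4·5.67×10⁻⁸) = 3.301×10⁷ K⁴.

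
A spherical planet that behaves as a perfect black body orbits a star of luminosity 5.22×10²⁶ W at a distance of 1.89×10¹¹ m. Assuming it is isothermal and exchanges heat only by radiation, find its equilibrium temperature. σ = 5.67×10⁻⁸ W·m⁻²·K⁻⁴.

First find the stellar flux at distance d: S = L/(4πd²) = 5.22×10²⁶/(4π·(1.89×10¹¹)²) = 1163 W/m².
For an isothermal sphere, absorbed (1−a)S·πr² = emitted σ·4πr²·T⁴, so T⁴ = (1−a)S/(4σ).
T⁴ = 1.00·1163/(4·5.67×10⁻⁸) = 5.127×10⁹ K⁴.

T ≈ 268 K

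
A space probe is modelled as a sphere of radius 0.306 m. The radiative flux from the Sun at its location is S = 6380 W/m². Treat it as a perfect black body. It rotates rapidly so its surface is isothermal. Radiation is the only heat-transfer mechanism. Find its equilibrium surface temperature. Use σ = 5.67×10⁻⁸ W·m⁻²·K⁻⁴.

At equilibrium, absorbed power = emitted power.
Absorbing cross-section = πr² = 0.2942 m²; emitting surface = 4πr² = 1.177 m² (ratio 4).
S·A_cross = εσ·A_surf·T⁴  ⇒  T⁴ = S/(4σ).
T⁴ = 1.00·6380/(4·5.67×10⁻⁸) = 2.813×10¹⁰ K⁴.
T = (2.813×10¹⁰)^(1/4).

T ≈ 410 K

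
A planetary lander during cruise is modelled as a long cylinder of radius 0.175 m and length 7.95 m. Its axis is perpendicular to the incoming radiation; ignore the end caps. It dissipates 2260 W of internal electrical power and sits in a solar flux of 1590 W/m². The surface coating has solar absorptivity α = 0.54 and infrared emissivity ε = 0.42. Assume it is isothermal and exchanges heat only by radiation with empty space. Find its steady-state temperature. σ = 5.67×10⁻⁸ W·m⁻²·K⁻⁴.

T ≈ 387 K

At steady state, absorbed solar power + internal power = radiated power.
Absorbed: α·S·A_cross = 0.54·1590·2.782 = 2389 W (cross-section 2rL).
Total input = 2389 + 2260 = 4649 W.
Radiated: εσ·A_surf·T⁴ with A_surf = 2πrL = 8.741 m².
T⁴ = 4649/(0.42·5.67×10⁻⁸·8.741) = 2.233×10¹⁰ K⁴.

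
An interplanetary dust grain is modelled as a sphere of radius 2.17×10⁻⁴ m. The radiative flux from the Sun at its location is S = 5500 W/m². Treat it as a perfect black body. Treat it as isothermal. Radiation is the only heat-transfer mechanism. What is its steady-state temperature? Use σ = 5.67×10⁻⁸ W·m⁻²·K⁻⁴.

T ≈ 395 K

At equilibrium, absorbed power = emitted power.
Absorbing cross-section = πr² = 1.479×10⁻⁷ m²; emitting surface = 4πr² = 5.917×10⁻⁷ m² (ratio 4).
S·A_cross = εσ·A_surf·T⁴  ⇒  T⁴ = S/(4σ).
T⁴ = 1.00·5500/(4·5.67×10⁻⁸) = 2.425×10¹⁰ K⁴.
T = (2.425×10¹⁰)^(1/4).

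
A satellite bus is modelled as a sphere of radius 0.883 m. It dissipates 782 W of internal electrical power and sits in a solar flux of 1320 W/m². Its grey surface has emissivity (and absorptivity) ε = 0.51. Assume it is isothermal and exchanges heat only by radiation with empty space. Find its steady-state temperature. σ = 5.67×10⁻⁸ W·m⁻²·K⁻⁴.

At steady state, absorbed solar power + internal power = radiated power.
Absorbed: α·S·A_cross = 0.51·1320·2.449 = 1649 W (cross-section πr²).
Total input = 1649 + 782 = 2431 W.
Radiated: εσ·A_surf·T⁴ with A_surf = 4πr² = 9.798 m².
T⁴ = 2431/(0.51·5.67×10⁻⁸·9.798) = 8.580×10⁹ K⁴.

T ≈ 304 K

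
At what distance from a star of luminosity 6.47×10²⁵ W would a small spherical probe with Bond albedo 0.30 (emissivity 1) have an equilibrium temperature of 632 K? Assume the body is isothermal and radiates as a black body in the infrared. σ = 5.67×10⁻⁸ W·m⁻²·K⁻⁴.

d ≈ 9.98×10⁹ m

For an isothermal black-emitting sphere, (1−a)S·πr² = σ·4πr²·T⁴ ⇒ S = 4σT⁴/(1−a).
S = 4·5.67×10⁻⁸·(632)⁴/0.700 = 51690 W/m².
Flux falls as S = L/(4πd²), so d = √(L/(4πS)) = √(6.47×10²⁵/(4π·51690)).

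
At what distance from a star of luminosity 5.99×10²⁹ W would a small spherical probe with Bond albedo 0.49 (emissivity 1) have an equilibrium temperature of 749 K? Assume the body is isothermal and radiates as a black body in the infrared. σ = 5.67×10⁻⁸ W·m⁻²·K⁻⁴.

For an isothermal black-emitting sphere, (1−a)S·πr² = σ·4πr²·T⁴ ⇒ S = 4σT⁴/(1−a).
S = 4·5.67×10⁻⁸·(749)⁴/0.510 = 1.400×10⁵ W/m².
Flux falls as S = L/(4πd²), so d = √(L/(4πS)) = √(5.99×10²⁹/(4π·1.400×10⁵)).

d ≈ 5.84×10¹¹ m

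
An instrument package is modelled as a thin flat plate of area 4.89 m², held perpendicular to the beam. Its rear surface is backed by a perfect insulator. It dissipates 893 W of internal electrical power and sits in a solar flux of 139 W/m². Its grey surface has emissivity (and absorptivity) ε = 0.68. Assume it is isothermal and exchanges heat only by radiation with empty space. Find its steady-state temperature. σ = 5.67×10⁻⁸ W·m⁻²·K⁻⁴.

At steady state, absorbed solar power + internal power = radiated power.
Absorbed: α·S·A_cross = 0.68·139·4.890 = 462.2 W (cross-section A).
Total input = 462.2 + 893 = 1355 W.
Radiated: εσ·A_surf·T⁴ with A_surf = A = 4.890 m².
T⁴ = 1355/(0.68·5.67×10⁻⁸·4.890) = 7.188×10⁹ K⁴.

T ≈ 291 K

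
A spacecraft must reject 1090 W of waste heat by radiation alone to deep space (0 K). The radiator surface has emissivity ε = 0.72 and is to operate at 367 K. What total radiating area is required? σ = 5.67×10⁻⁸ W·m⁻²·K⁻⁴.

A ≈ 1.47 m²

P = εσA T⁴ ⇒ A = P/(εσT⁴).
T⁴ = 1.814×10¹⁰ K⁴.
A = 1090/(0.72 × 5.67×10⁻⁸ × 1.814×10¹⁰).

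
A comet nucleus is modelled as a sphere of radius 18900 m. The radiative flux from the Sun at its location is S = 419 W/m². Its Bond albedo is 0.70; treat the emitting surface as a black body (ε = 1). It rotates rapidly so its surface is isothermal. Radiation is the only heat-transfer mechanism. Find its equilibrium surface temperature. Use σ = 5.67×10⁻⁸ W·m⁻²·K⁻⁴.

At equilibrium, absorbed power = emitted power.
Absorbing cross-section = πr² = 1.122×10⁹ m²; emitting surface = 4πr² = 4.489×10⁹ m² (ratio 4).
(1−a)S·A_cross = εσ·A_surf·T⁴  ⇒  T⁴ = (1−a)S/(4σ).
T⁴ = 0.300·419/(4·5.67×10⁻⁸) = 5.542×10⁸ K⁴.
T = (5.542×10⁸)^(1/4).

T ≈ 153 K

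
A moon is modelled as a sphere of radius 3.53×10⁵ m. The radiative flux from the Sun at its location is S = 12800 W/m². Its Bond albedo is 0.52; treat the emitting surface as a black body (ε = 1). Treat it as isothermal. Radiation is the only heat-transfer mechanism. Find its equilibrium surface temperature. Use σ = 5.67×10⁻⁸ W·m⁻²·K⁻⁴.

T ≈ 406 K

At equilibrium, absorbed power = emitted power.
Absorbing cross-section = πr² = 3.915×10¹¹ m²; emitting surface = 4πr² = 1.566×10¹² m² (ratio 4).
(1−a)S·A_cross = εσ·A_surf·T⁴  ⇒  T⁴ = (1−a)S/(4σ).
T⁴ = 0.480·12800/(4·5.67×10⁻⁸) = 2.709×10¹⁰ K⁴.
T = (2.709×10¹⁰)^(1/4).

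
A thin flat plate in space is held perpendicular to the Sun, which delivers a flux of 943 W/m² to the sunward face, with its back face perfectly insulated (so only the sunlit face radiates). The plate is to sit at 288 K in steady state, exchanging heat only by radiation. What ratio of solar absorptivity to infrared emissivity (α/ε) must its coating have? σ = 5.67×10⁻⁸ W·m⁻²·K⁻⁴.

α/ε ≈ 0.414

Balance: αS·A = εσ·1A·T⁴ ⇒ α/ε = σT⁴/S.
α/ε = 5.67×10⁻⁸·(288)⁴/943 = 5.67×10⁻⁸·6.880×10⁹/943.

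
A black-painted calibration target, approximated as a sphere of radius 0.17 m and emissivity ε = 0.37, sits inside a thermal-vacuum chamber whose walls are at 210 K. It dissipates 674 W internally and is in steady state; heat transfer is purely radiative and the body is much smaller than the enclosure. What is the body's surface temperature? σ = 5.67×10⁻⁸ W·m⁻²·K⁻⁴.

T ≈ 548 K

For a small grey body in a large enclosure, net radiated power = εσA(T⁴ − T_w⁴).
Steady state: P = εσA(T⁴ − T_w⁴) with A = 4πr² = 0.3632 m².
T⁴ = P/(εσA) + T_w⁴ = 674/(0.37·5.67×10⁻⁸·0.3632) + (210)⁴
    = 8.846×10¹⁰ + 1.945×10⁹ = 9.041×10¹⁰ K⁴.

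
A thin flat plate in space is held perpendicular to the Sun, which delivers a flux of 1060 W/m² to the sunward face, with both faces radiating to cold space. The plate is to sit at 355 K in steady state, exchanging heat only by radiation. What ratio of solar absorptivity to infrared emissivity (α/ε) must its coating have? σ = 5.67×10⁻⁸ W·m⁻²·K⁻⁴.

α/ε ≈ 1.70

Balance: αS·A = εσ·2A·T⁴ ⇒ α/ε = 2σT⁴/S.
α/ε = 2·5.67×10⁻⁸·(355)⁴/1060 = 2·5.67×10⁻⁸·1.588×10¹⁰/1060.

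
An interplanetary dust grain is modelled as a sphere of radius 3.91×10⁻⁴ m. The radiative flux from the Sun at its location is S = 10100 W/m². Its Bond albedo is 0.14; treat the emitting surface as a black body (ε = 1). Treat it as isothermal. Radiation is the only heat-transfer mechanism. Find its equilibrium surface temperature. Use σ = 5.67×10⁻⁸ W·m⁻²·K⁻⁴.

At equilibrium, absorbed power = emitted power.
Absorbing cross-section = πr² = 4.803×10⁻⁷ m²; emitting surface = 4πr² = 1.921×10⁻⁶ m² (ratio 4).
(1−a)S·A_cross = εσ·A_surf·T⁴  ⇒  T⁴ = (1−a)S/(4σ).
T⁴ = 0.860·10100/(4·5.67×10⁻⁸) = 3.830×10¹⁰ K⁴.
T = (3.830×10¹⁰)^(1/4).

T ≈ 442 K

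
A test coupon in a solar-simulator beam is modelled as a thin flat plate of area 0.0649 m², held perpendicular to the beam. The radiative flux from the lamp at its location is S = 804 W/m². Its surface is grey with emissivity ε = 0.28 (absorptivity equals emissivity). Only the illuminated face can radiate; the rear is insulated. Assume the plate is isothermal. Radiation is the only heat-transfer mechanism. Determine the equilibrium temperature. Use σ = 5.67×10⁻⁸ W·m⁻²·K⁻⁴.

At equilibrium, absorbed power = emitted power.
Absorbing cross-section = A = 0.06490 m²; emitting surface = A = 0.06490 m² (ratio 1).
εS·A_cross = εσ·A_surf·T⁴  ⇒  T⁴ = S/(1σ)   (ε cancels).
T⁴ = 804/(1·5.67×10⁻⁸) = 1.418×10¹⁰ K⁴.
T = (1.418×10¹⁰)^(1/4).

T ≈ 345 K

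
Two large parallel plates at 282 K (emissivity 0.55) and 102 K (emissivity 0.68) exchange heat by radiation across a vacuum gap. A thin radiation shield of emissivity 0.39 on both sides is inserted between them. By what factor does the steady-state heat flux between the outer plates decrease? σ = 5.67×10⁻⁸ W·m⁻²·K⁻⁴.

Without shield: q₀ = σΔ(T⁴)/(1/ε₁+1/ε₂−1) with denominator 2.289.
With shield the two gaps are in series; the resistances add: (1/ε₁+1/ε_s−1)+(1/ε_s+1/ε₂−1) = 3.382+3.035 = 6.417.
Heat-flux ratio q₀/q = 6.417/2.289.

factor ≈ 2.80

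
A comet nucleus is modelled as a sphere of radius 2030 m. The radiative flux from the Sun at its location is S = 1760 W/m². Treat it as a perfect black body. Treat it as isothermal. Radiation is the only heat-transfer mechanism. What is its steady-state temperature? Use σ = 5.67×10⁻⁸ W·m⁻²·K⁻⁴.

T ≈ 297 K

At equilibrium, absorbed power = emitted power.
Absorbing cross-section = πr² = 1.295×10⁷ m²; emitting surface = 4πr² = 5.178×10⁷ m² (ratio 4).
S·A_cross = εσ·A_surf·T⁴  ⇒  T⁴ = S/(4σ).
T⁴ = 1.00·1760/(4·5.67×10⁻⁸) = 7.760×10⁹ K⁴.
T = (7.760×10⁹)^(1/4).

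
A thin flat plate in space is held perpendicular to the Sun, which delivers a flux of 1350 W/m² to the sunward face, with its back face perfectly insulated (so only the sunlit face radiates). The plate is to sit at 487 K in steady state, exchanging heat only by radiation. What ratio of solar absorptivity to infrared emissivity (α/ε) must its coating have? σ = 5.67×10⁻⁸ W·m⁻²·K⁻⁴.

Balance: αS·A = εσ·1A·T⁴ ⇒ α/ε = σT⁴/S.
α/ε = 5.67×10⁻⁸·(487)⁴/1350 = 5.67×10⁻⁸·5.625×10¹⁰/1350.

α/ε ≈ 2.36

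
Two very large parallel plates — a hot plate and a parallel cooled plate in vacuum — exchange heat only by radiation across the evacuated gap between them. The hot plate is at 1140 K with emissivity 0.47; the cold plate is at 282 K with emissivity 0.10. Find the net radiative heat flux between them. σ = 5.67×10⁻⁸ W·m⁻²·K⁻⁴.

q ≈ 8570 W/m²

For two infinite grey parallel plates, q = σ(T₁⁴ − T₂⁴)/(1/ε₁ + 1/ε₂ − 1).
T₁⁴ − T₂⁴ = 1.689×10¹² − 6.324×10⁹ = 1.683×10¹² K⁴.
1/ε₁ + 1/ε₂ − 1 = 2.128 + 10.00 − 1 = 11.13.
q = 5.67×10⁻⁸ × 1.683×10¹² / 11.13.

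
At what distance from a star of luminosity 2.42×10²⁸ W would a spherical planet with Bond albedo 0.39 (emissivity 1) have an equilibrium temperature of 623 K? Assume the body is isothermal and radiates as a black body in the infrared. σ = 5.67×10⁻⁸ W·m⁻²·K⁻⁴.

For an isothermal black-emitting sphere, (1−a)S·πr² = σ·4πr²·T⁴ ⇒ S = 4σT⁴/(1−a).
S = 4·5.67×10⁻⁸·(623)⁴/0.610 = 56010 W/m².
Flux falls as S = L/(4πd²), so d = √(L/(4πS)) = √(2.42×10²⁸/(4π·56010)).

d ≈ 1.85×10¹¹ m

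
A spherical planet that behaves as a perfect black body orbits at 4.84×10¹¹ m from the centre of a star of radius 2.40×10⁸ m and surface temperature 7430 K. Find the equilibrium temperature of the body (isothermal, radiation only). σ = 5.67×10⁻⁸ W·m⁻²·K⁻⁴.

The star's surface emits σT_*⁴; at distance d the flux is S = σT_*⁴(R_*/d)².
S = 5.67×10⁻⁸·(7430)⁴·(2.40×10⁸/4.84×10¹¹)² = 42.49 W/m².
For an isothermal sphere T⁴ = (1−a)S/(4σ) = 1.873×10⁸ K⁴.

T ≈ 117 K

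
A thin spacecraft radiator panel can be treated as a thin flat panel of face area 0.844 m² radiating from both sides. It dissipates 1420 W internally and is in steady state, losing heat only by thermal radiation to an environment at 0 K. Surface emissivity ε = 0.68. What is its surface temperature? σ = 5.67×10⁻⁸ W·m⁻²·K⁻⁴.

T ≈ 384 K

Steady state: internal power = radiated power, P = εσA T⁴.
Radiating area A = 2·0.844 = 1.688 m².
T⁴ = P/(εσA) = 1420/(0.68·5.67×10⁻⁸·1.688) = 2.182×10¹⁰ K⁴.
T = (2.182×10¹⁰)^(1/4).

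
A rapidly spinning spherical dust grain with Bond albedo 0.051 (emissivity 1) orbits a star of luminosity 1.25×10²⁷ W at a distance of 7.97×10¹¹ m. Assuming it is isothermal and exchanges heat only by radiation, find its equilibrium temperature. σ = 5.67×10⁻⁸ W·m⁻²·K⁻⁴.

First find the stellar flux at distance d: S = L/(4πd²) = 1.25×10²⁷/(4π·(7.97×10¹¹)²) = 156.6 W/m².
For an isothermal sphere, absorbed (1−a)S·πr² = emitted σ·4πr²·T⁴, so T⁴ = (1−a)S/(4σ).
T⁴ = 0.949·156.6/(4·5.67×10⁻⁸) = 6.552×10⁸ K⁴.

T ≈ 160 K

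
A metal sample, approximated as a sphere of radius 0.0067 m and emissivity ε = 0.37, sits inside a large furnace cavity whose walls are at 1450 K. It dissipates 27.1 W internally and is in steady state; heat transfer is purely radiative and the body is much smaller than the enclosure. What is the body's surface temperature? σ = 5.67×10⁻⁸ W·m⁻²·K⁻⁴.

For a small grey body in a large enclosure, net radiated power = εσA(T⁴ − T_w⁴).
Steady state: P = εσA(T⁴ − T_w⁴) with A = 4πr² = 5.641×10⁻⁴ m².
T⁴ = P/(εσA) + T_w⁴ = 27.1/(0.37·5.67×10⁻⁸·5.641×10⁻⁴) + (1450)⁴
    = 2.290×10¹² + 4.421×10¹² = 6.710×10¹² K⁴.

T ≈ 1610 K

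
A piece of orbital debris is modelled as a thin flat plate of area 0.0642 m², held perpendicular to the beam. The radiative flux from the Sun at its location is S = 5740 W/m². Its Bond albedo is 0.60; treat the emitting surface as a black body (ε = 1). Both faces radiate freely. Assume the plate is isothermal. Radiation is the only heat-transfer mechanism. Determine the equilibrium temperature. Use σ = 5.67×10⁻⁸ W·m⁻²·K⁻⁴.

At equilibrium, absorbed power = emitted power.
Absorbing cross-section = A = 0.06420 m²; emitting surface = 2A = 0.1284 m² (ratio 2).
(1−a)S·A_cross = εσ·A_surf·T⁴  ⇒  T⁴ = (1−a)S/(2σ).
T⁴ = 0.400·5740/(2·5.67×10⁻⁸) = 2.025×10¹⁰ K⁴.
T = (2.025×10¹⁰)^(1/4).

T ≈ 377 K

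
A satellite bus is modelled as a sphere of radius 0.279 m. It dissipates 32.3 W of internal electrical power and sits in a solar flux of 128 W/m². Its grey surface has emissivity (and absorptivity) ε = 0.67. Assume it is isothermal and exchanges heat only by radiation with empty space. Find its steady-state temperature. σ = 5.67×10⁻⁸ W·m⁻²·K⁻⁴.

T ≈ 195 K

At steady state, absorbed solar power + internal power = radiated power.
Absorbed: α·S·A_cross = 0.67·128·0.2445 = 20.97 W (cross-section πr²).
Total input = 20.97 + 32.3 = 53.27 W.
Radiated: εσ·A_surf·T⁴ with A_surf = 4πr² = 0.9782 m².
T⁴ = 53.27/(0.67·5.67×10⁻⁸·0.9782) = 1.434×10⁹ K⁴.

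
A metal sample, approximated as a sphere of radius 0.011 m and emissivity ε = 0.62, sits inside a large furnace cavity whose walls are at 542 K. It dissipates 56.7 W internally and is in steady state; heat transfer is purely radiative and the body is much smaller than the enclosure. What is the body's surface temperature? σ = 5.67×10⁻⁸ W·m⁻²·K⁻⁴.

For a small grey body in a large enclosure, net radiated power = εσA(T⁴ − T_w⁴).
Steady state: P = εσA(T⁴ − T_w⁴) with A = 4πr² = 0.001521 m².
T⁴ = P/(εσA) + T_w⁴ = 56.7/(0.62·5.67×10⁻⁸·0.001521) + (542)⁴
    = 1.061×10¹² + 8.630×10¹⁰ = 1.147×10¹² K⁴.

T ≈ 1030 K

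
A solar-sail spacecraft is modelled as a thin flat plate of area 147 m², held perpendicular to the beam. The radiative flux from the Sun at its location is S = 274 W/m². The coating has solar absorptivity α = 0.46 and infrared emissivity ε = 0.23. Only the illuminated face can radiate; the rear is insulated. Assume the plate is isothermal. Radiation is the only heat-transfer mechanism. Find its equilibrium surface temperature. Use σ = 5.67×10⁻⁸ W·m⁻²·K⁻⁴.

At equilibrium, absorbed power = emitted power.
Absorbing cross-section = A = 147.0 m²; emitting surface = A = 147.0 m² (ratio 1).
αS·A_cross = εσ·A_surf·T⁴  ⇒  T⁴ = αS/(ε·1σ).
T⁴ = 0.460·274/(0.23·1·5.67×10⁻⁸) = 9.665×10⁹ K⁴.
T = (9.665×10⁹)^(1/4).

T ≈ 314 K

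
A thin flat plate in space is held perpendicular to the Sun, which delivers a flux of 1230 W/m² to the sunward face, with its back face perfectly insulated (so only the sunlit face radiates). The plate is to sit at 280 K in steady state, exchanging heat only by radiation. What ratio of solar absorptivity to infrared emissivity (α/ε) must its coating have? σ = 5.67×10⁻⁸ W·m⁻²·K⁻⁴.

α/ε ≈ 0.283

Balance: αS·A = εσ·1A·T⁴ ⇒ α/ε = σT⁴/S.
α/ε = 5.67×10⁻⁸·(280)⁴/1230 = 5.67×10⁻⁸·6.147×10⁹/1230.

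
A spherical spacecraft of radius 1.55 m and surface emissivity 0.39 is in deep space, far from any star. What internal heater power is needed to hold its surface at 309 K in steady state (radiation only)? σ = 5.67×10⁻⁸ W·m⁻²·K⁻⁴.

P ≈ 6090 W

P = εσ·4πr²·T⁴.
4πr² = 30.19 m²; T⁴ = 9.117×10⁹ K⁴.
P = 0.39·5.67×10⁻⁸·30.19·9.117×10⁹.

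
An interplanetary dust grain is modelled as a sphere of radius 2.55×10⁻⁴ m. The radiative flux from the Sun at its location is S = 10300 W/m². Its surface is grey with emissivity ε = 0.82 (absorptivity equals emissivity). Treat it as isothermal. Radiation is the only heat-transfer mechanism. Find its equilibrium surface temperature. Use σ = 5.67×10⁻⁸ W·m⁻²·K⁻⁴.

T ≈ 462 K

At equilibrium, absorbed power = emitted power.
Absorbing cross-section = πr² = 2.043×10⁻⁷ m²; emitting surface = 4πr² = 8.171×10⁻⁷ m² (ratio 4).
εS·A_cross = εσ·A_surf·T⁴  ⇒  T⁴ = S/(4σ)   (ε cancels).
T⁴ = 10300/(4·5.67×10⁻⁸) = 4.541×10¹⁰ K⁴.
T = (4.541×10¹⁰)^(1/4).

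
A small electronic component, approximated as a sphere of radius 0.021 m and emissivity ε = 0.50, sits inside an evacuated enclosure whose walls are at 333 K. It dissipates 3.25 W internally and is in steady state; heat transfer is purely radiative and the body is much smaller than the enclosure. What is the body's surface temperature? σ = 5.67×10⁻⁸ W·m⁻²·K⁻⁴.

For a small grey body in a large enclosure, net radiated power = εσA(T⁴ − T_w⁴).
Steady state: P = εσA(T⁴ − T_w⁴) with A = 4πr² = 0.005542 m².
T⁴ = P/(εσA) + T_w⁴ = 3.25/(0.50·5.67×10⁻⁸·0.005542) + (333)⁴
    = 2.069×10¹⁰ + 1.230×10¹⁰ = 3.298×10¹⁰ K⁴.

T ≈ 426 K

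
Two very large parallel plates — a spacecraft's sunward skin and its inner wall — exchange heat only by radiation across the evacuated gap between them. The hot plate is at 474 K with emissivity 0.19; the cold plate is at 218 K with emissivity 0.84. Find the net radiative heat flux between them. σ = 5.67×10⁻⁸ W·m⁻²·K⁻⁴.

q ≈ 501 W/m²

For two infinite grey parallel plates, q = σ(T₁⁴ − T₂⁴)/(1/ε₁ + 1/ε₂ − 1).
T₁⁴ − T₂⁴ = 5.048×10¹⁰ − 2.259×10⁹ = 4.822×10¹⁰ K⁴.
1/ε₁ + 1/ε₂ − 1 = 5.263 + 1.190 − 1 = 5.454.
q = 5.67×10⁻⁸ × 4.822×10¹⁰ / 5.454.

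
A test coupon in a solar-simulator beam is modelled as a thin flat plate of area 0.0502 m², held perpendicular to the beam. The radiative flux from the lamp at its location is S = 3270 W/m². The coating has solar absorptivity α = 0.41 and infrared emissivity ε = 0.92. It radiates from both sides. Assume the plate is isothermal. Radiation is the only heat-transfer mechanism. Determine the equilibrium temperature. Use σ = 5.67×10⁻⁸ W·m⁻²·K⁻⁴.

At equilibrium, absorbed power = emitted power.
Absorbing cross-section = A = 0.05020 m²; emitting surface = 2A = 0.1004 m² (ratio 2).
αS·A_cross = εσ·A_surf·T⁴  ⇒  T⁴ = αS/(ε·2σ).
T⁴ = 0.410·3270/(0.92·2·5.67×10⁻⁸) = 1.285×10¹⁰ K⁴.
T = (1.285×10¹⁰)^(1/4).

T ≈ 337 K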